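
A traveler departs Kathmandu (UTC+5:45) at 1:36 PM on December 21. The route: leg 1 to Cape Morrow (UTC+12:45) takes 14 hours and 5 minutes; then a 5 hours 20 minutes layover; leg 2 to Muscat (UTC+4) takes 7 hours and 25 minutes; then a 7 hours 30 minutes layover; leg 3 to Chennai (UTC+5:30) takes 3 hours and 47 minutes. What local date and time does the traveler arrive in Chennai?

Convert departure to UTC: 1:36 PM − 5:45 = 7:51 AM UTC on Dec 21.
Add 14 hours 5 minutes leg 1 → 9:56 PM UTC.
Add 5 hours 20 minutes layover in Cape Morrow → 3:16 AM UTC (Dec 22).
Add 7 hours and 25 minutes leg 2 → 10:41 AM UTC.
Add 7 hours 30 minutes layover in Muscat → 6:11 PM UTC.
Add 3 hours 47 minutes leg 3 → 9:58 PM UTC.
Chennai is UTC+5:30, so local arrival = 9:58 PM + 5:30 = 3:28 AM on Dec 23.

3:28 AM on December 23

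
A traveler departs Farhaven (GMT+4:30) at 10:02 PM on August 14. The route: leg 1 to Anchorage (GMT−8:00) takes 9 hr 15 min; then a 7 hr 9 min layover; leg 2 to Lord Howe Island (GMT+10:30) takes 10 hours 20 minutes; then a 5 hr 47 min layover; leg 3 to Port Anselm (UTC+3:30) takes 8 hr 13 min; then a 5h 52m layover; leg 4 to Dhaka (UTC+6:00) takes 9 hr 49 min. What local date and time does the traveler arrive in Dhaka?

Convert departure to UTC: 10:02 PM − 4:30 = 5:32 PM UTC on Aug 14.
Add 9 hours and 15 minutes leg 1 → 2:47 AM UTC (Aug 15).
Add 7 hours and 9 minutes layover in Anchorage → 9:56 AM UTC.
Add 10 hours 20 minutes leg 2 → 8:16 PM UTC.
Add 5 hours and 47 minutes layover in Lord Howe Island → 2:03 AM UTC (Aug 16).
Add 8 hours and 13 minutes leg 3 → 10:16 AM UTC.
Add 5 hours and 52 minutes layover in Port Anselm → 4:08 PM UTC.
Add 9 hours 49 minutes leg 4 → 1:57 AM UTC (Aug 17).
Dhaka is UTC+6:00, so local arrival = 1:57 AM + 6:00 = 7:57 AM on Aug 17.

7:57 AM on Aug 17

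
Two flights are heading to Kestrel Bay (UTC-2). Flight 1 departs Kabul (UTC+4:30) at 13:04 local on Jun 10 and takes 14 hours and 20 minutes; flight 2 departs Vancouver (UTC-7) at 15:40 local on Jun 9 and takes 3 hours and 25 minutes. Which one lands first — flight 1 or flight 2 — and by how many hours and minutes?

the second, by 20 hours 49 minutes

Flight 1 in UTC: 13:04 − 4:30 = 08:34 on Jun 10.
+14 hours 20 minutes → arrive 22:54 UTC on Jun 10.
Flight 2 in UTC: 15:40 + 7:00 = 22:40 on Jun 9.
+3 hours and 25 minutes → arrive 02:05 UTC on Jun 10.
Flight 2 lands earlier by 20 hours 49 minutes.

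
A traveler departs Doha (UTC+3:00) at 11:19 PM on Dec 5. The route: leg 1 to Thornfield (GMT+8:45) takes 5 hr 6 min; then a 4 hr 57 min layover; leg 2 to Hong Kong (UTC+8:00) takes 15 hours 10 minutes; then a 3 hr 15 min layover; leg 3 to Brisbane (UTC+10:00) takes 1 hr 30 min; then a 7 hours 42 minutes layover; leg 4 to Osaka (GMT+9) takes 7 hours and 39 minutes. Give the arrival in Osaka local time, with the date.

2:38 AM on Dec 8

Convert departure to UTC: 11:19 PM − 3:00 = 8:19 PM UTC on Dec 5.
Add 5 hours 6 minutes leg 1 → 1:25 AM UTC (Dec 6).
Add 4 hours and 57 minutes layover in Thornfield → 6:22 AM UTC.
Add 15 hours and 10 minutes leg 2 → 9:32 PM UTC.
Add 3 hours and 15 minutes layover in Hong Kong → 12:47 AM UTC (Dec 7).
Add 1 hour and 30 minutes leg 3 → 2:17 AM UTC.
Add 7 hours 42 minutes layover in Brisbane → 9:59 AM UTC.
Add 7 hours and 39 minutes leg 4 → 5:38 PM UTC.
Osaka is UTC+9:00, so local arrival = 5:38 PM + 9:00 = 2:38 AM on Dec 8.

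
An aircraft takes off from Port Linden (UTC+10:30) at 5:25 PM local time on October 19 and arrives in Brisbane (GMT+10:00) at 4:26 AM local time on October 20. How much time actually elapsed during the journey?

Departure in UTC: 5:25 PM − 10:30 = 6:55 AM on Oct 19.
Arrival in UTC: 4:26 AM − 10:00 = 6:26 PM on Oct 19.
Elapsed = 6:26 PM − 6:55 AM = 11 hours 31 minutes.

11 hours 31 minutes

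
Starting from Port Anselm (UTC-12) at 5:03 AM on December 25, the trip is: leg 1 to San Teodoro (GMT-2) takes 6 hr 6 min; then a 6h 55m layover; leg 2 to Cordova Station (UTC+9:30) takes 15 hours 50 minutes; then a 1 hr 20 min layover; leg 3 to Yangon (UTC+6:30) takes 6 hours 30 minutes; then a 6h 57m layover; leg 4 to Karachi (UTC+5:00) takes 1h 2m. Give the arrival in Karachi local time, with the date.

6:43 PM on December 27

Convert departure to UTC: 5:03 AM + 12:00 = 5:03 PM UTC on Dec 25.
Add 6 hours 6 minutes leg 1 → 11:09 PM UTC.
Add 6 hours 55 minutes layover in San Teodoro → 6:04 AM UTC (Dec 26).
Add 15 hours 50 minutes leg 2 → 9:54 PM UTC.
Add 1 hour 20 minutes layover in Cordova Station → 11:14 PM UTC.
Add 6 hours and 30 minutes leg 3 → 5:44 AM UTC (Dec 27).
Add 6 hours 57 minutes layover in Yangon → 12:41 PM UTC.
Add 1 hour and 2 minutes leg 4 → 1:43 PM UTC.
Karachi is UTC+5:00, so local arrival = 1:43 PM + 5:00 = 6:43 PM on Dec 27.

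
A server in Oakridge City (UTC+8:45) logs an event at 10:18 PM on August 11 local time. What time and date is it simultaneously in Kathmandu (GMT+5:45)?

7:18 PM on August 11

In UTC: 10:18 PM − 8:45 = 1:33 PM on Aug 11.
Kathmandu is UTC+5:45: 1:33 PM + 5:45 = 7:18 PM on Aug 11.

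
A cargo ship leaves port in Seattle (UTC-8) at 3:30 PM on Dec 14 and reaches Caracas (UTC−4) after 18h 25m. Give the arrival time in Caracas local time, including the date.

Convert departure to UTC: 3:30 PM + 8:00 = 11:30 PM UTC on Dec 14.
Add 18 hours 25 minutes travel time → 5:55 PM UTC (Dec 15).
Caracas is UTC−4:00, so local arrival = 5:55 PM − 4:00 = 1:55 PM on Dec 15.

1:55 PM on December 15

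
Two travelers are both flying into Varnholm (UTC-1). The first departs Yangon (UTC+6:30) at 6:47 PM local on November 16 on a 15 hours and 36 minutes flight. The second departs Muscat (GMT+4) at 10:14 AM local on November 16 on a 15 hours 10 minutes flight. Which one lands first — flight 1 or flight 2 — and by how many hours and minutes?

Flight 1 in UTC: 6:47 PM − 6:30 = 12:17 PM on Nov 16.
+15 hours 36 minutes → arrive 3:53 AM UTC on Nov 17.
Flight 2 in UTC: 10:14 AM − 4:00 = 6:14 AM on Nov 16.
+15 hours and 10 minutes → arrive 9:24 PM UTC on Nov 16.
Flight 2 lands earlier by 6 hours 29 minutes.

the second, by 6 hours 29 minutes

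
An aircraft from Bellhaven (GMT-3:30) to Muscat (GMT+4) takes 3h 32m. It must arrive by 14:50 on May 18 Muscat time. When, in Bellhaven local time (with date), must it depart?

03:48 on May 18

Target arrival in UTC: 14:50 − 4:00 = 10:50 on May 18.
Subtract 3 hours and 32 minutes → departure 07:18 UTC on May 18.
Bellhaven is UTC−3:30: 07:18 − 3:30 = 03:48 on May 18.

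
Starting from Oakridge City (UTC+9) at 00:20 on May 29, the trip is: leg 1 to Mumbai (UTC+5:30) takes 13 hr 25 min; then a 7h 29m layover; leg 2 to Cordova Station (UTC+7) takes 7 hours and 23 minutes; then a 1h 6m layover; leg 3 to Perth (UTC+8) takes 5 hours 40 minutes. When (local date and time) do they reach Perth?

10:23 on May 30

Convert departure to UTC: 00:20 − 9:00 = 15:20 UTC on May 28.
Add 13 hours 25 minutes leg 1 → 04:45 UTC (May 29).
Add 7 hours and 29 minutes layover in Mumbai → 12:14 UTC.
Add 7 hours and 23 minutes leg 2 → 19:37 UTC.
Add 1 hour and 6 minutes layover in Cordova Station → 20:43 UTC.
Add 5 hours 40 minutes leg 3 → 02:23 UTC (May 30).
Perth is UTC+8:00, so local arrival = 02:23 + 8:00 = 10:23 on May 30.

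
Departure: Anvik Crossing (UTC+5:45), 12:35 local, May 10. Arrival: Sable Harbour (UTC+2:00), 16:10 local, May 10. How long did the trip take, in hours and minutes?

7 hours 20 minutes

Departure in UTC: 12:35 − 5:45 = 06:50 on May 10.
Arrival in UTC: 16:10 − 2:00 = 14:10 on May 10.
Elapsed = 14:10 − 06:50 = 7 hours 20 minutes.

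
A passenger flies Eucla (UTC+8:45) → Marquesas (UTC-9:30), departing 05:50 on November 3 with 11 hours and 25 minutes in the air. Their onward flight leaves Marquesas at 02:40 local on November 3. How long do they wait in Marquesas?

Convert departure to UTC: 05:50 − 8:45 = 21:05 UTC on Nov 2.
Add 11 hours 25 minutes flight time → 08:30 UTC (Nov 3).
Marquesas is UTC−9:30, so local arrival = 08:30 − 9:30 = 23:00 on Nov 2.
Layover = 02:40 − 23:00 (+1 day) = 3 hours 40 minutes.

3 hours 40 minutes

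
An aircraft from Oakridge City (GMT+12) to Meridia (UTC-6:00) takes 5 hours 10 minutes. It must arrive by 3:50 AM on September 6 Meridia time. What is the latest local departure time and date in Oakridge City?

4:40 PM on Sep 6

Target arrival in UTC: 3:50 AM + 6:00 = 9:50 AM on Sep 6.
Subtract 5 hours 10 minutes → departure 4:40 AM UTC on Sep 6.
Oakridge City is UTC+12:00: 4:40 AM + 12:00 = 4:40 PM on Sep 6.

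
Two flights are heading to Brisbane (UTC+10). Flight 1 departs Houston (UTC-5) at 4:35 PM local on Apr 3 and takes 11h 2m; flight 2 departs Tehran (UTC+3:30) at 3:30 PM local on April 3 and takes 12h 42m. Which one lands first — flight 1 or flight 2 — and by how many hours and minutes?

Flight 1 in UTC: 4:35 PM + 5:00 = 9:35 PM on Apr 3.
+11 hours and 2 minutes → arrive 8:37 AM UTC on Apr 4.
Flight 2 in UTC: 3:30 PM − 3:30 = 12:00 PM on Apr 3.
+12 hours and 42 minutes → arrive 12:42 AM UTC on Apr 4.
Flight 2 lands earlier by 7 hours 55 minutes.

the second, by 7 hours 55 minutes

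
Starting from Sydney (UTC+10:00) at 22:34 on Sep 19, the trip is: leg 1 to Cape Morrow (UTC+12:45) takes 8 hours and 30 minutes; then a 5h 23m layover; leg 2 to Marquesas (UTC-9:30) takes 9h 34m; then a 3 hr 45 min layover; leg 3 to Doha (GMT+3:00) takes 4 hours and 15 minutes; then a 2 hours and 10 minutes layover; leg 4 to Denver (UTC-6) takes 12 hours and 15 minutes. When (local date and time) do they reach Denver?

Convert departure to UTC: 22:34 − 10:00 = 12:34 UTC on Sep 19.
Add 8 hours 30 minutes leg 1 → 21:04 UTC.
Add 5 hours and 23 minutes layover in Cape Morrow → 02:27 UTC (Sep 20).
Add 9 hours 34 minutes leg 2 → 12:01 UTC.
Add 3 hours 45 minutes layover in Marquesas → 15:46 UTC.
Add 4 hours 15 minutes leg 3 → 20:01 UTC.
Add 2 hours and 10 minutes layover in Doha → 22:11 UTC.
Add 12 hours and 15 minutes leg 4 → 10:26 UTC (Sep 21).
Denver is UTC−6:00, so local arrival = 10:26 − 6:00 = 04:26 on Sep 21.

04:26 on September 21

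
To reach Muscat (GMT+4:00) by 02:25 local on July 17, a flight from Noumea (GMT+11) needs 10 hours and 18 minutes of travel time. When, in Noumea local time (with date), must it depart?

23:07 on July 16

Target arrival in UTC: 02:25 − 4:00 = 22:25 on Jul 16.
Subtract 10 hours 18 minutes → departure 12:07 UTC on Jul 16.
Noumea is UTC+11:00: 12:07 + 11:00 = 23:07 on Jul 16.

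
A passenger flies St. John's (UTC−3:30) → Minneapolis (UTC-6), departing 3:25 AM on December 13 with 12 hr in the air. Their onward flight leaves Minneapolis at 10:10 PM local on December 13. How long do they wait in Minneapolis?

9 hours 15 minutes

Convert departure to UTC: 3:25 AM + 3:30 = 6:55 AM UTC on Dec 13.
Add 12 hours flight time → 6:55 PM UTC.
Minneapolis is UTC−6:00, so local arrival = 6:55 PM − 6:00 = 12:55 PM on Dec 13.
Layover = 10:10 PM − 12:55 PM = 9 hours 15 minutes.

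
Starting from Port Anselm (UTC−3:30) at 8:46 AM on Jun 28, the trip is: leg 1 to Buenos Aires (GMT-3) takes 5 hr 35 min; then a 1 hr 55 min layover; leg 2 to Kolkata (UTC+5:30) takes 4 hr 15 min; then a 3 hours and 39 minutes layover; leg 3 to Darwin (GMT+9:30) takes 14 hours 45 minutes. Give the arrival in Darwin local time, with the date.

3:55 AM on Jun 30

Convert departure to UTC: 8:46 AM + 3:30 = 12:16 PM UTC on Jun 28.
Add 5 hours and 35 minutes leg 1 → 5:51 PM UTC.
Add 1 hour and 55 minutes layover in Buenos Aires → 7:46 PM UTC.
Add 4 hours and 15 minutes leg 2 → 12:01 AM UTC (Jun 29).
Add 3 hours and 39 minutes layover in Kolkata → 3:40 AM UTC.
Add 14 hours 45 minutes leg 3 → 6:25 PM UTC.
Darwin is UTC+9:30, so local arrival = 6:25 PM + 9:30 = 3:55 AM on Jun 30.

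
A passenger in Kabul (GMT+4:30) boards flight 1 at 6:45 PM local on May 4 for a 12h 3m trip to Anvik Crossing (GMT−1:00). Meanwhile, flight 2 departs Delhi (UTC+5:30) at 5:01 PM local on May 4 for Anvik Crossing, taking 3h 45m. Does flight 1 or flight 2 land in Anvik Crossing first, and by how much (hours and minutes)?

the second, by 11 hours 2 minutes

Flight 1 in UTC: 6:45 PM − 4:30 = 2:15 PM on May 4.
+12 hours and 3 minutes → arrive 2:18 AM UTC on May 5.
Flight 2 in UTC: 5:01 PM − 5:30 = 11:31 AM on May 4.
+3 hours 45 minutes → arrive 3:16 PM UTC on May 4.
Flight 2 lands earlier by 11 hours 2 minutes.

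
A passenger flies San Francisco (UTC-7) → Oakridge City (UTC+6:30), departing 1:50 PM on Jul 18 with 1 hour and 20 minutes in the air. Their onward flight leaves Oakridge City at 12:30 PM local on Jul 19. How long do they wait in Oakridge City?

7 hours 50 minutes

Convert departure to UTC: 1:50 PM + 7:00 = 8:50 PM UTC on Jul 18.
Add 1 hour and 20 minutes flight time → 10:10 PM UTC.
Oakridge City is UTC+6:30, so local arrival = 10:10 PM + 6:30 = 4:40 AM on Jul 19.
Layover = 12:30 PM − 4:40 AM = 7 hours 50 minutes.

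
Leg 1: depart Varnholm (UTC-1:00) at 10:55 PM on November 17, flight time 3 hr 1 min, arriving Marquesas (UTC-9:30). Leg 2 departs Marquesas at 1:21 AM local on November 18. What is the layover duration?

Convert departure to UTC: 10:55 PM + 1:00 = 11:55 PM UTC on Nov 17.
Add 3 hours 1 minute flight time → 2:56 AM UTC (Nov 18).
Marquesas is UTC−9:30, so local arrival = 2:56 AM − 9:30 = 5:26 PM on Nov 17.
Layover = 1:21 AM − 5:26 PM (+1 day) = 7 hours 55 minutes.

7 hours 55 minutes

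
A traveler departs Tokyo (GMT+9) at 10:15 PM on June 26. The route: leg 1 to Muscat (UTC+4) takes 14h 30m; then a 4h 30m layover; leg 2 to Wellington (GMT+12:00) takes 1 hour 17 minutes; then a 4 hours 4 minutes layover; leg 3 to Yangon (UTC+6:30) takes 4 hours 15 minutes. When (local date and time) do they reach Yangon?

12:21 AM on June 28

Convert departure to UTC: 10:15 PM − 9:00 = 1:15 PM UTC on Jun 26.
Add 14 hours and 30 minutes leg 1 → 3:45 AM UTC (Jun 27).
Add 4 hours 30 minutes layover in Muscat → 8:15 AM UTC.
Add 1 hour 17 minutes leg 2 → 9:32 AM UTC.
Add 4 hours 4 minutes layover in Wellington → 1:36 PM UTC.
Add 4 hours 15 minutes leg 3 → 5:51 PM UTC.
Yangon is UTC+6:30, so local arrival = 5:51 PM + 6:30 = 12:21 AM on Jun 28.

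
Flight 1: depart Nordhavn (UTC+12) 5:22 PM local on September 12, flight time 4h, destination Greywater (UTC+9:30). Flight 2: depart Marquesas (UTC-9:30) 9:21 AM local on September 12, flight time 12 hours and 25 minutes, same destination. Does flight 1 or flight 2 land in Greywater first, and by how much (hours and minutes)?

Flight 1 in UTC: 5:22 PM − 12:00 = 5:22 AM on Sep 12.
+4 hours → arrive 9:22 AM UTC on Sep 12.
Flight 2 in UTC: 9:21 AM + 9:30 = 6:51 PM on Sep 12.
+12 hours and 25 minutes → arrive 7:16 AM UTC on Sep 13.
Flight 1 lands earlier by 21 hours 54 minutes.

the first, by 21 hours 54 minutes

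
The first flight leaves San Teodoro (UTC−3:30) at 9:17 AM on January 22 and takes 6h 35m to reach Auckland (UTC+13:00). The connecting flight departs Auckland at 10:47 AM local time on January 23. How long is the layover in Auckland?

Convert departure to UTC: 9:17 AM + 3:30 = 12:47 PM UTC on Jan 22.
Add 6 hours and 35 minutes flight time → 7:22 PM UTC.
Auckland is UTC+13:00, so local arrival = 7:22 PM + 13:00 = 8:22 AM on Jan 23.
Layover = 10:47 AM − 8:22 AM = 2 hours 25 minutes.

2 hours 25 minutes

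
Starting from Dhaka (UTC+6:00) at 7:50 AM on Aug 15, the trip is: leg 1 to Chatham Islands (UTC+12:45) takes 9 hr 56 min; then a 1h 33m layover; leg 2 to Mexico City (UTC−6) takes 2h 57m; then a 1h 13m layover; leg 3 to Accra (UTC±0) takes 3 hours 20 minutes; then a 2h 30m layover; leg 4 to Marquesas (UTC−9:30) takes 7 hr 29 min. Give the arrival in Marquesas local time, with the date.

9:18 PM on August 15

Convert departure to UTC: 7:50 AM − 6:00 = 1:50 AM UTC on Aug 15.
Add 9 hours and 56 minutes leg 1 → 11:46 AM UTC.
Add 1 hour and 33 minutes layover in Chatham Islands → 1:19 PM UTC.
Add 2 hours 57 minutes leg 2 → 4:16 PM UTC.
Add 1 hour and 13 minutes layover in Mexico City → 5:29 PM UTC.
Add 3 hours and 20 minutes leg 3 → 8:49 PM UTC.
Add 2 hours 30 minutes layover in Accra → 11:19 PM UTC.
Add 7 hours 29 minutes leg 4 → 6:48 AM UTC (Aug 16).
Marquesas is UTC−9:30, so local arrival = 6:48 AM − 9:30 = 9:18 PM on Aug 15.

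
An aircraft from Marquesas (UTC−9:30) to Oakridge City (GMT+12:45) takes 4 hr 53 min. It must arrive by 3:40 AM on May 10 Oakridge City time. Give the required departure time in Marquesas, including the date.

Target arrival in UTC: 3:40 AM − 12:45 = 2:55 PM on May 9.
Subtract 4 hours 53 minutes → departure 10:02 AM UTC on May 9.
Marquesas is UTC−9:30: 10:02 AM − 9:30 = 12:32 AM on May 9.

12:32 AM on May 9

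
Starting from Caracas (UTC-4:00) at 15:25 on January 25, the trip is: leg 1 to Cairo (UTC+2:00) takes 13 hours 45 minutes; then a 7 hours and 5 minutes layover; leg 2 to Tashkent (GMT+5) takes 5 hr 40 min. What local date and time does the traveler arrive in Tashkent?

Convert departure to UTC: 15:25 + 4:00 = 19:25 UTC on Jan 25.
Add 13 hours 45 minutes leg 1 → 09:10 UTC (Jan 26).
Add 7 hours and 5 minutes layover in Cairo → 16:15 UTC.
Add 5 hours 40 minutes leg 2 → 21:55 UTC.
Tashkent is UTC+5:00, so local arrival = 21:55 + 5:00 = 02:55 on Jan 27.

02:55 on January 27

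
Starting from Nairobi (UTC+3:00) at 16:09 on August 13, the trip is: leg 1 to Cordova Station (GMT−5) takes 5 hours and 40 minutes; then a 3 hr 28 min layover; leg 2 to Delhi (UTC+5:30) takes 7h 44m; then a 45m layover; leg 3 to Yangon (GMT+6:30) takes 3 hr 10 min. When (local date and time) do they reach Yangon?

16:26 on Aug 14

Convert departure to UTC: 16:09 − 3:00 = 13:09 UTC on Aug 13.
Add 5 hours 40 minutes leg 1 → 18:49 UTC.
Add 3 hours and 28 minutes layover in Cordova Station → 22:17 UTC.
Add 7 hours and 44 minutes leg 2 → 06:01 UTC (Aug 14).
Add 45 minutes layover in Delhi → 06:46 UTC.
Add 3 hours 10 minutes leg 3 → 09:56 UTC.
Yangon is UTC+6:30, so local arrival = 09:56 + 6:30 = 16:26 on Aug 14.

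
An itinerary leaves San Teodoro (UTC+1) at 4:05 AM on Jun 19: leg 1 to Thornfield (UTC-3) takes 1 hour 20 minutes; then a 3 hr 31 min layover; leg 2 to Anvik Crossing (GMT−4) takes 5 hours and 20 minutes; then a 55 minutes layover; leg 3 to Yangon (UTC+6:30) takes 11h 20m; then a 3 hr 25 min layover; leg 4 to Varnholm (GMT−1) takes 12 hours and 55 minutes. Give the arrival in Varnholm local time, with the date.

4:51 PM on Jun 20

Convert departure to UTC: 4:05 AM − 1:00 = 3:05 AM UTC on Jun 19.
Add 1 hour 20 minutes leg 1 → 4:25 AM UTC.
Add 3 hours 31 minutes layover in Thornfield → 7:56 AM UTC.
Add 5 hours and 20 minutes leg 2 → 1:16 PM UTC.
Add 55 minutes layover in Anvik Crossing → 2:11 PM UTC.
Add 11 hours and 20 minutes leg 3 → 1:31 AM UTC (Jun 20).
Add 3 hours and 25 minutes layover in Yangon → 4:56 AM UTC.
Add 12 hours and 55 minutes leg 4 → 5:51 PM UTC.
Varnholm is UTC−1:00, so local arrival = 5:51 PM − 1:00 = 4:51 PM on Jun 20.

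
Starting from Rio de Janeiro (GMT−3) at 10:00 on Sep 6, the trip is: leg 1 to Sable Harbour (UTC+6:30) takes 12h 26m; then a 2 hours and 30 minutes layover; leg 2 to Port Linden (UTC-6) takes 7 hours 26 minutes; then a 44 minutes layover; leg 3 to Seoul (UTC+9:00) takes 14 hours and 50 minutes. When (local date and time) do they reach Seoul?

11:56 on September 8

Convert departure to UTC: 10:00 + 3:00 = 13:00 UTC on Sep 6.
Add 12 hours and 26 minutes leg 1 → 01:26 UTC (Sep 7).
Add 2 hours 30 minutes layover in Sable Harbour → 03:56 UTC.
Add 7 hours 26 minutes leg 2 → 11:22 UTC.
Add 44 minutes layover in Port Linden → 12:06 UTC.
Add 14 hours and 50 minutes leg 3 → 02:56 UTC (Sep 8).
Seoul is UTC+9:00, so local arrival = 02:56 + 9:00 = 11:56 on Sep 8.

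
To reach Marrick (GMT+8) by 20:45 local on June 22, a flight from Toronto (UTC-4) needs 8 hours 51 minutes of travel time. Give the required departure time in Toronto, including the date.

23:54 on Jun 21

Target arrival in UTC: 20:45 − 8:00 = 12:45 on Jun 22.
Subtract 8 hours 51 minutes → departure 03:54 UTC on Jun 22.
Toronto is UTC−4:00: 03:54 − 4:00 = 23:54 on Jun 21.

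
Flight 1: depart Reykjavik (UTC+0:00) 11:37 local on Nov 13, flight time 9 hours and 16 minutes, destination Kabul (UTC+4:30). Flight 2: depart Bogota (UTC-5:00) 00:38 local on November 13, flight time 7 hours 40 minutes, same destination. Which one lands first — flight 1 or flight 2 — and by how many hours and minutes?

the second, by 7 hours 35 minutes

Flight 1 departs at 11:37 UTC (Nov 13).
+9 hours 16 minutes → arrive 20:53 UTC on Nov 13.
Flight 2 in UTC: 00:38 + 5:00 = 05:38 on Nov 13.
+7 hours 40 minutes → arrive 13:18 UTC on Nov 13.
Flight 2 lands earlier by 7 hours 35 minutes.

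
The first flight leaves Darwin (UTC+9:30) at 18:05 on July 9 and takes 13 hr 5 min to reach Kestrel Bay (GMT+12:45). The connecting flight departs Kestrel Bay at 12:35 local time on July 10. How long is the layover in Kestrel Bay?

Convert departure to UTC: 18:05 − 9:30 = 08:35 UTC on Jul 9.
Add 13 hours and 5 minutes flight time → 21:40 UTC.
Kestrel Bay is UTC+12:45, so local arrival = 21:40 + 12:45 = 10:25 on Jul 10.
Layover = 12:35 − 10:25 = 2 hours 10 minutes.

2 hours 10 minutes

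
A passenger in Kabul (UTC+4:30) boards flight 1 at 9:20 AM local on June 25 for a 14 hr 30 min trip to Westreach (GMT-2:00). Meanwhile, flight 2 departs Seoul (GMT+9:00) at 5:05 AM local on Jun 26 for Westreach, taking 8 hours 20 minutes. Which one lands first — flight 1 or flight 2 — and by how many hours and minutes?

the first, by 9 hours 5 minutes

Flight 1 in UTC: 9:20 AM − 4:30 = 4:50 AM on Jun 25.
+14 hours and 30 minutes → arrive 7:20 PM UTC on Jun 25.
Flight 2 in UTC: 5:05 AM − 9:00 = 8:05 PM on Jun 25.
+8 hours and 20 minutes → arrive 4:25 AM UTC on Jun 26.
Flight 1 lands earlier by 9 hours 5 minutes.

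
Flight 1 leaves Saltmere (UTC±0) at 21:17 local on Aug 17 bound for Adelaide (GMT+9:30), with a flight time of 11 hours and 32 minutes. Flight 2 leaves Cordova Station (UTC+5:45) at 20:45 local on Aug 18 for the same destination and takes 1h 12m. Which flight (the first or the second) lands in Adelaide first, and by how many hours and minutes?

the first, by 7 hours 23 minutes

Flight 1 departs at 21:17 UTC (Aug 17).
+11 hours 32 minutes → arrive 08:49 UTC on Aug 18.
Flight 2 in UTC: 20:45 − 5:45 = 15:00 on Aug 18.
+1 hour and 12 minutes → arrive 16:12 UTC on Aug 18.
Flight 1 lands earlier by 7 hours 23 minutes.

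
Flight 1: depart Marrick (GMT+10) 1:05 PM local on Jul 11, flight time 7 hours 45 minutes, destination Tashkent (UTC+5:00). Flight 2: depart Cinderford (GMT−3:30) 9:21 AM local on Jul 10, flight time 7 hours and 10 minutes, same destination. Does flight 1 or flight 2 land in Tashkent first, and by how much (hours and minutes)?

the second, by 14 hours 49 minutes

Flight 1 in UTC: 1:05 PM − 10:00 = 3:05 AM on Jul 11.
+7 hours and 45 minutes → arrive 10:50 AM UTC on Jul 11.
Flight 2 in UTC: 9:21 AM + 3:30 = 12:51 PM on Jul 10.
+7 hours and 10 minutes → arrive 8:01 PM UTC on Jul 10.
Flight 2 lands earlier by 14 hours 49 minutes.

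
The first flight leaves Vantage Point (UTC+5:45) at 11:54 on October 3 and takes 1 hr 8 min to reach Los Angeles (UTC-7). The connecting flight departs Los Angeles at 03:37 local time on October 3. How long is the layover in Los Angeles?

3 hours 20 minutes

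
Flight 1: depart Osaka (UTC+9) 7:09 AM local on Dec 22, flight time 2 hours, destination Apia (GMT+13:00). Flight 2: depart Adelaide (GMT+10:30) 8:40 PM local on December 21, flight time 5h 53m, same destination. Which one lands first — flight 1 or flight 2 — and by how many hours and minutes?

the second, by 8 hours 6 minutes

Flight 1 in UTC: 7:09 AM − 9:00 = 10:09 PM on Dec 21.
+2 hours → arrive 12:09 AM UTC on Dec 22.
Flight 2 in UTC: 8:40 PM − 10:30 = 10:10 AM on Dec 21.
+5 hours and 53 minutes → arrive 4:03 PM UTC on Dec 21.
Flight 2 lands earlier by 8 hours 6 minutes.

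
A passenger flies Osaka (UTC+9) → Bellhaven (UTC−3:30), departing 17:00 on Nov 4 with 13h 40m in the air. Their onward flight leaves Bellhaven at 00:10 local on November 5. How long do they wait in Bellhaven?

6 hours

Convert departure to UTC: 17:00 − 9:00 = 08:00 UTC on Nov 4.
Add 13 hours 40 minutes flight time → 21:40 UTC.
Bellhaven is UTC−3:30, so local arrival = 21:40 − 3:30 = 18:10 on Nov 4.
Layover = 00:10 − 18:10 (+1 day) = 6 hours.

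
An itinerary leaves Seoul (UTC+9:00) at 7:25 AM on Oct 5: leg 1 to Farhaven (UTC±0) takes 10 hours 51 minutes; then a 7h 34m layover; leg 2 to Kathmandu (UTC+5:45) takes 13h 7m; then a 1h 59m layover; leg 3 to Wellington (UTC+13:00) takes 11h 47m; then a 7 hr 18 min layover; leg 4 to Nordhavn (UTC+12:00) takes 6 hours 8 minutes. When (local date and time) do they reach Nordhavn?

Convert departure to UTC: 7:25 AM − 9:00 = 10:25 PM UTC on Oct 4.
Add 10 hours 51 minutes leg 1 → 9:16 AM UTC (Oct 5).
Add 7 hours 34 minutes layover in Farhaven → 4:50 PM UTC.
Add 13 hours 7 minutes leg 2 → 5:57 AM UTC (Oct 6).
Add 1 hour 59 minutes layover in Kathmandu → 7:56 AM UTC.
Add 11 hours and 47 minutes leg 3 → 7:43 PM UTC.
Add 7 hours and 18 minutes layover in Wellington → 3:01 AM UTC (Oct 7).
Add 6 hours 8 minutes leg 4 → 9:09 AM UTC.
Nordhavn is UTC+12:00, so local arrival = 9:09 AM + 12:00 = 9:09 PM on Oct 7.

9:09 PM on Oct 7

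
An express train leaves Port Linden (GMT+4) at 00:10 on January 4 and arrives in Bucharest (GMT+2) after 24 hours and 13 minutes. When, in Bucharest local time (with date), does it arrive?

22:23 on January 4

Bucharest is 2:00 behind Port Linden.
After 24 hours 13 minutes it is 00:23 (Jan 5) in Port Linden.
Shift by the zone difference: 00:23 − 2:00 = 22:23 on Jan 4 in Bucharest.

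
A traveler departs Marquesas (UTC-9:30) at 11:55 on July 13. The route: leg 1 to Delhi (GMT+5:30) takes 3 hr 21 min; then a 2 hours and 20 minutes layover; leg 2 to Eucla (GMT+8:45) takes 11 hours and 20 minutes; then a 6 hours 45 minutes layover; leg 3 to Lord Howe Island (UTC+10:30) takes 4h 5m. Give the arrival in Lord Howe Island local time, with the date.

11:46 on July 15

Convert departure to UTC: 11:55 + 9:30 = 21:25 UTC on Jul 13.
Add 3 hours and 21 minutes leg 1 → 00:46 UTC (Jul 14).
Add 2 hours 20 minutes layover in Delhi → 03:06 UTC.
Add 11 hours 20 minutes leg 2 → 14:26 UTC.
Add 6 hours and 45 minutes layover in Eucla → 21:11 UTC.
Add 4 hours and 5 minutes leg 3 → 01:16 UTC (Jul 15).
Lord Howe Island is UTC+10:30, so local arrival = 01:16 + 10:30 = 11:46 on Jul 15.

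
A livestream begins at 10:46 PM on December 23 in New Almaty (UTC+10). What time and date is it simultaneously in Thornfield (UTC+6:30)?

7:16 PM on December 23

Thornfield is 3:30 behind New Almaty.
Shift by the zone difference: 10:46 PM − 3:30 = 7:16 PM on Dec 23 in Thornfield.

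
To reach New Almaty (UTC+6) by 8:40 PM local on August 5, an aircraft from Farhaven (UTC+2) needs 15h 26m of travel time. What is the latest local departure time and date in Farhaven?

1:14 AM on August 5

Target arrival in UTC: 8:40 PM − 6:00 = 2:40 PM on Aug 5.
Subtract 15 hours and 26 minutes → departure 11:14 PM UTC on Aug 4.
Farhaven is UTC+2:00: 11:14 PM + 2:00 = 1:14 AM on Aug 5.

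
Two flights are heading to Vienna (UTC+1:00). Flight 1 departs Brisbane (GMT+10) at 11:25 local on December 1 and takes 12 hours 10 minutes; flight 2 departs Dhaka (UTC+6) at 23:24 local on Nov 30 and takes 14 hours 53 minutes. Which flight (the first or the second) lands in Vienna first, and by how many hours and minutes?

Flight 1 in UTC: 11:25 − 10:00 = 01:25 on Dec 1.
+12 hours and 10 minutes → arrive 13:35 UTC on Dec 1.
Flight 2 in UTC: 23:24 − 6:00 = 17:24 on Nov 30.
+14 hours 53 minutes → arrive 08:17 UTC on Dec 1.
Flight 2 lands earlier by 5 hours 18 minutes.

the second, by 5 hours 18 minutes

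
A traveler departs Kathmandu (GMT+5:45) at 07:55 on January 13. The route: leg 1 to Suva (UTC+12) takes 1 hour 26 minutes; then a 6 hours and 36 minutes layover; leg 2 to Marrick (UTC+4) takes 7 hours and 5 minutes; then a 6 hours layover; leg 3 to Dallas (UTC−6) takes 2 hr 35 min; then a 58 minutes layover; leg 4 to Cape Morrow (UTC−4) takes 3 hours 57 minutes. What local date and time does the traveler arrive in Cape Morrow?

02:47 on Jan 14

Convert departure to UTC: 07:55 − 5:45 = 02:10 UTC on Jan 13.
Add 1 hour 26 minutes leg 1 → 03:36 UTC.
Add 6 hours and 36 minutes layover in Suva → 10:12 UTC.
Add 7 hours 5 minutes leg 2 → 17:17 UTC.
Add 6 hours layover in Marrick → 23:17 UTC.
Add 2 hours 35 minutes leg 3 → 01:52 UTC (Jan 14).
Add 58 minutes layover in Dallas → 02:50 UTC.
Add 3 hours 57 minutes leg 4 → 06:47 UTC.
Cape Morrow is UTC−4:00, so local arrival = 06:47 − 4:00 = 02:47 on Jan 14.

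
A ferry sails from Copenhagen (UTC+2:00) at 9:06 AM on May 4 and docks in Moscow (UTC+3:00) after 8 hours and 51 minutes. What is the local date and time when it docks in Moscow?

6:57 PM on May 4

Convert departure to UTC: 9:06 AM − 2:00 = 7:06 AM UTC on May 4.
Add 8 hours 51 minutes travel time → 3:57 PM UTC.
Moscow is UTC+3:00, so local arrival = 3:57 PM + 3:00 = 6:57 PM on May 4.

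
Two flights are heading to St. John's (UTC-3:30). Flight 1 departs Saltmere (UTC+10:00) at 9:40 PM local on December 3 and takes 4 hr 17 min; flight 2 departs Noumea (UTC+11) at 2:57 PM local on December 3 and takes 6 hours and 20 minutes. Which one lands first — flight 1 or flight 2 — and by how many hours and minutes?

Flight 1 in UTC: 9:40 PM − 10:00 = 11:40 AM on Dec 3.
+4 hours 17 minutes → arrive 3:57 PM UTC on Dec 3.
Flight 2 in UTC: 2:57 PM − 11:00 = 3:57 AM on Dec 3.
+6 hours 20 minutes → arrive 10:17 AM UTC on Dec 3.
Flight 2 lands earlier by 5 hours 40 minutes.

the second, by 5 hours 40 minutes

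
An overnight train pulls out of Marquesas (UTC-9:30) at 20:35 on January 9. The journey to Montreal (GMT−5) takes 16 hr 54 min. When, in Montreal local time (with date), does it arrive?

17:59 on Jan 10

Montreal is 4:30 ahead of Marquesas.
After 16 hours 54 minutes it is 13:29 (Jan 10) in Marquesas.
Shift by the zone difference: 13:29 + 4:30 = 17:59 on Jan 10 in Montreal.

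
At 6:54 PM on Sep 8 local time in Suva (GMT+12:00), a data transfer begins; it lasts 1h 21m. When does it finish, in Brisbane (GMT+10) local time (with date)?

Brisbane is 2:00 behind Suva.
After 1 hour and 21 minutes it is 8:15 PM in Suva.
Shift by the zone difference: 8:15 PM − 2:00 = 6:15 PM on Sep 8 in Brisbane.

6:15 PM on September 8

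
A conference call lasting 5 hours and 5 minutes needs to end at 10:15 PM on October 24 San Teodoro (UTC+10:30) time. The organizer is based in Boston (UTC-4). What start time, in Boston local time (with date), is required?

2:40 AM on October 24

Target end time in UTC: 10:15 PM − 10:30 = 11:45 AM on Oct 24.
Subtract 5 hours and 5 minutes → start 6:40 AM UTC on Oct 24.
Boston is UTC−4:00: 6:40 AM − 4:00 = 2:40 AM on Oct 24.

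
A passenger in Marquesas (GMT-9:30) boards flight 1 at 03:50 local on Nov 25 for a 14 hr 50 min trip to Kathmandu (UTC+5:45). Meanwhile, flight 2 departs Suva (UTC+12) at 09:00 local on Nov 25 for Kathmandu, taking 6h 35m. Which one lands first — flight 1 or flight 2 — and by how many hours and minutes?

the second, by 24 hours 35 minutes

Flight 1 in UTC: 03:50 + 9:30 = 13:20 on Nov 25.
+14 hours 50 minutes → arrive 04:10 UTC on Nov 26.
Flight 2 in UTC: 09:00 − 12:00 = 21:00 on Nov 24.
+6 hours 35 minutes → arrive 03:35 UTC on Nov 25.
Flight 2 lands earlier by 24 hours 35 minutes.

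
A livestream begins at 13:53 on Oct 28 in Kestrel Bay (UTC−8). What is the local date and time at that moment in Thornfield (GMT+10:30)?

08:23 on October 29

Thornfield is 18:30 ahead of Kestrel Bay.
Shift by the zone difference: 13:53 + 18:30 = 08:23 on Oct 29 in Thornfield.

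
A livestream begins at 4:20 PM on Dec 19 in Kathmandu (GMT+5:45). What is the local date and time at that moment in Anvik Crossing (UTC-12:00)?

10:35 PM on December 18

Anvik Crossing is 17:45 behind Kathmandu.
Shift by the zone difference: 4:20 PM − 17:45 = 10:35 PM on Dec 18 in Anvik Crossing.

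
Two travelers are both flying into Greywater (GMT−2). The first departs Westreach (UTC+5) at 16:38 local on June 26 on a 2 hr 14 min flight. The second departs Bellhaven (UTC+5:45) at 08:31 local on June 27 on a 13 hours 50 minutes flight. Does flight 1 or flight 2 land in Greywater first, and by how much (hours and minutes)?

the first, by 26 hours 44 minutes

Flight 1 in UTC: 16:38 − 5:00 = 11:38 on Jun 26.
+2 hours 14 minutes → arrive 13:52 UTC on Jun 26.
Flight 2 in UTC: 08:31 − 5:45 = 02:46 on Jun 27.
+13 hours 50 minutes → arrive 16:36 UTC on Jun 27.
Flight 1 lands earlier by 26 hours 44 minutes.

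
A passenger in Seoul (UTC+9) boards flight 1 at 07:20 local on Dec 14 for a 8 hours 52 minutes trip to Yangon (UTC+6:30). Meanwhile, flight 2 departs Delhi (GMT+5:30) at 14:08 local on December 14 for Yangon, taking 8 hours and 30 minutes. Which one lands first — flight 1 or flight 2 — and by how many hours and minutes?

Flight 1 in UTC: 07:20 − 9:00 = 22:20 on Dec 13.
+8 hours and 52 minutes → arrive 07:12 UTC on Dec 14.
Flight 2 in UTC: 14:08 − 5:30 = 08:38 on Dec 14.
+8 hours and 30 minutes → arrive 17:08 UTC on Dec 14.
Flight 1 lands earlier by 9 hours 56 minutes.

the first, by 9 hours 56 minutes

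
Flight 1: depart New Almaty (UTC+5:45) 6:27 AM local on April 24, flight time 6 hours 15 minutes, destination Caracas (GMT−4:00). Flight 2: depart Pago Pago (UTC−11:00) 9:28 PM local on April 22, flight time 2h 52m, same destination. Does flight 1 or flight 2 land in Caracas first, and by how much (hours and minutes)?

the second, by 19 hours 37 minutes

Flight 1 in UTC: 6:27 AM − 5:45 = 12:42 AM on Apr 24.
+6 hours and 15 minutes → arrive 6:57 AM UTC on Apr 24.
Flight 2 in UTC: 9:28 PM + 11:00 = 8:28 AM on Apr 23.
+2 hours and 52 minutes → arrive 11:20 AM UTC on Apr 23.
Flight 2 lands earlier by 19 hours 37 minutes.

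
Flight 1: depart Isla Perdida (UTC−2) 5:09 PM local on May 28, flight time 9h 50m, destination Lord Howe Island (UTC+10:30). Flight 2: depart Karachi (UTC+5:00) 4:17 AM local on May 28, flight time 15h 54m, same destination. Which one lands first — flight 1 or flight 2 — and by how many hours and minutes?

Flight 1 in UTC: 5:09 PM + 2:00 = 7:09 PM on May 28.
+9 hours and 50 minutes → arrive 4:59 AM UTC on May 29.
Flight 2 in UTC: 4:17 AM − 5:00 = 11:17 PM on May 27.
+15 hours 54 minutes → arrive 3:11 PM UTC on May 28.
Flight 2 lands earlier by 13 hours 48 minutes.

the second, by 13 hours 48 minutes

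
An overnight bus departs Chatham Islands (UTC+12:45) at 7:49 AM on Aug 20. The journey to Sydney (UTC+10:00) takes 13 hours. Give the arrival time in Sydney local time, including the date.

Sydney is 2:45 behind Chatham Islands.
After 13 hours it is 8:49 PM in Chatham Islands.
Shift by the zone difference: 8:49 PM − 2:45 = 6:04 PM on Aug 20 in Sydney.

6:04 PM on August 20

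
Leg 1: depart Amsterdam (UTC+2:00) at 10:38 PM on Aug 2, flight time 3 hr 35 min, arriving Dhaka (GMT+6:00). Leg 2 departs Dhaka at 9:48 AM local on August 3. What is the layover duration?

3 hours 35 minutes

Convert departure to UTC: 10:38 PM − 2:00 = 8:38 PM UTC on Aug 2.
Add 3 hours 35 minutes flight time → 12:13 AM UTC (Aug 3).
Dhaka is UTC+6:00, so local arrival = 12:13 AM + 6:00 = 6:13 AM on Aug 3.
Layover = 9:48 AM − 6:13 AM = 3 hours 35 minutes.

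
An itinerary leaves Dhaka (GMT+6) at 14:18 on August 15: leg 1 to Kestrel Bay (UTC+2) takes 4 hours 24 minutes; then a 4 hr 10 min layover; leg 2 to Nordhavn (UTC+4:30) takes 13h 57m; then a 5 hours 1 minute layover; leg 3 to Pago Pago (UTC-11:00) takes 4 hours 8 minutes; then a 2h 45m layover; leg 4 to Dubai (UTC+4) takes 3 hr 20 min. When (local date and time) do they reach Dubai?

02:03 on August 17

Convert departure to UTC: 14:18 − 6:00 = 08:18 UTC on Aug 15.
Add 4 hours 24 minutes leg 1 → 12:42 UTC.
Add 4 hours 10 minutes layover in Kestrel Bay → 16:52 UTC.
Add 13 hours and 57 minutes leg 2 → 06:49 UTC (Aug 16).
Add 5 hours 1 minute layover in Nordhavn → 11:50 UTC.
Add 4 hours and 8 minutes leg 3 → 15:58 UTC.
Add 2 hours and 45 minutes layover in Pago Pago → 18:43 UTC.
Add 3 hours and 20 minutes leg 4 → 22:03 UTC.
Dubai is UTC+4:00, so local arrival = 22:03 + 4:00 = 02:03 on Aug 17.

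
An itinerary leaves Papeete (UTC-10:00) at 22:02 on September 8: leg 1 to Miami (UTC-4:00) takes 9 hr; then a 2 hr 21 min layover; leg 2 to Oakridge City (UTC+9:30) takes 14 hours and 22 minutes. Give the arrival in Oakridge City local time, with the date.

19:15 on September 10

Convert departure to UTC: 22:02 + 10:00 = 08:02 UTC on Sep 9.
Add 9 hours leg 1 → 17:02 UTC.
Add 2 hours and 21 minutes layover in Miami → 19:23 UTC.
Add 14 hours 22 minutes leg 2 → 09:45 UTC (Sep 10).
Oakridge City is UTC+9:30, so local arrival = 09:45 + 9:30 = 19:15 on Sep 10.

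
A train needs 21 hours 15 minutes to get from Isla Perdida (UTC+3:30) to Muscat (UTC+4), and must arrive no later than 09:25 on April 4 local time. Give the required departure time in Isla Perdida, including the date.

Target arrival in UTC: 09:25 − 4:00 = 05:25 on Apr 4.
Subtract 21 hours 15 minutes → departure 08:10 UTC on Apr 3.
Isla Perdida is UTC+3:30: 08:10 + 3:30 = 11:40 on Apr 3.

11:40 on April 3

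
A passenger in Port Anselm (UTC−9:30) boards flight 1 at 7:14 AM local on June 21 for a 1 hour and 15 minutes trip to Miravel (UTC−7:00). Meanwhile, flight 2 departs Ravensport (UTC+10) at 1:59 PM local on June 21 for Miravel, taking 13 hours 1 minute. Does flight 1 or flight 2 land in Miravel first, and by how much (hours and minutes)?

the second, by 59 minutes

Flight 1 in UTC: 7:14 AM + 9:30 = 4:44 PM on Jun 21.
+1 hour and 15 minutes → arrive 5:59 PM UTC on Jun 21.
Flight 2 in UTC: 1:59 PM − 10:00 = 3:59 AM on Jun 21.
+13 hours and 1 minute → arrive 5:00 PM UTC on Jun 21.
Flight 2 lands earlier by 59 minutes.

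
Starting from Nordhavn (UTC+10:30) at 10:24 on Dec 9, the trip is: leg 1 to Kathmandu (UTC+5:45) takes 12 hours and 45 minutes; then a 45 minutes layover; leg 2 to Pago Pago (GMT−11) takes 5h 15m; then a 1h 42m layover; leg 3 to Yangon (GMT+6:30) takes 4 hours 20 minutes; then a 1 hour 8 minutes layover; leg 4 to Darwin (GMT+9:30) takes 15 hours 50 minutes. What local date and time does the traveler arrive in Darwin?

03:09 on Dec 11

Convert departure to UTC: 10:24 − 10:30 = 23:54 UTC on Dec 8.
Add 12 hours and 45 minutes leg 1 → 12:39 UTC (Dec 9).
Add 45 minutes layover in Kathmandu → 13:24 UTC.
Add 5 hours and 15 minutes leg 2 → 18:39 UTC.
Add 1 hour 42 minutes layover in Pago Pago → 20:21 UTC.
Add 4 hours 20 minutes leg 3 → 00:41 UTC (Dec 10).
Add 1 hour 8 minutes layover in Yangon → 01:49 UTC.
Add 15 hours and 50 minutes leg 4 → 17:39 UTC.
Darwin is UTC+9:30, so local arrival = 17:39 + 9:30 = 03:09 on Dec 11.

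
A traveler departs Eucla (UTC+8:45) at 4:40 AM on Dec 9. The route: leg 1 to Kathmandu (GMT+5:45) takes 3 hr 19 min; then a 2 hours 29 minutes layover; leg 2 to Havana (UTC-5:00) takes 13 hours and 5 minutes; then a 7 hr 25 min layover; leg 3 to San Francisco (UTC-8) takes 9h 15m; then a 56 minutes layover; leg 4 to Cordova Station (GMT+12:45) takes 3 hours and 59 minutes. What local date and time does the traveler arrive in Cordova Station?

1:08 AM on Dec 11

Convert departure to UTC: 4:40 AM − 8:45 = 7:55 PM UTC on Dec 8.
Add 3 hours and 19 minutes leg 1 → 11:14 PM UTC.
Add 2 hours 29 minutes layover in Kathmandu → 1:43 AM UTC (Dec 9).
Add 13 hours 5 minutes leg 2 → 2:48 PM UTC.
Add 7 hours 25 minutes layover in Havana → 10:13 PM UTC.
Add 9 hours and 15 minutes leg 3 → 7:28 AM UTC (Dec 10).
Add 56 minutes layover in San Francisco → 8:24 AM UTC.
Add 3 hours and 59 minutes leg 4 → 12:23 PM UTC.
Cordova Station is UTC+12:45, so local arrival = 12:23 PM + 12:45 = 1:08 AM on Dec 11.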